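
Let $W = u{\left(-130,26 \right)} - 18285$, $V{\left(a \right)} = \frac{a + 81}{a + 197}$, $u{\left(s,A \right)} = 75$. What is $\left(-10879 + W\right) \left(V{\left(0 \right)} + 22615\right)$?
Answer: $- \frac{129598360004}{197} \approx -6.5786 \cdot 10^{8}$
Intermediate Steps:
$V{\left(a \right)} = \frac{81 + a}{197 + a}$
$W = -18210$ ($W = 75 - 18285 = -18210$)
$\left(-10879 + W\right) \left(V{\left(0 \right)} + 22615\right) = \left(-10879 - 18210\right) \left(\frac{81 + 0}{197 + 0} + 22615\right) = - 29089 \left(\frac{1}{197} \cdot 81 + 22615\right) = - 29089 \left(\frac{81}{197} + 22615\right) = \left(-29089\right) \frac{4455236}{197} = - \frac{129598360004}{197}$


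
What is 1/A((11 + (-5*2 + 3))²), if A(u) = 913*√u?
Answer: 1/3652 ≈ 0.00027382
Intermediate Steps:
1/A((11 + (-5*2 + 3))²) = 1/(913*√((11 + (-5*2 + 3))²)) = 1/(913*√((11 + (-10 + 3))²)) = 1/(913*√((11 - 7)²)) = 1/(913*√(4²)) = 1/(913*√16) = 1/(913*4) = 1/3652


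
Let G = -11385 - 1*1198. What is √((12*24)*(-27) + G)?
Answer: I*√20359 ≈ 142.69*I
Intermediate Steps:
G = -12583 (G = -11385 - 1198 = -12583)
√((12*24)*(-27) + G) = √((12*24)*(-27) - 12583) = √(288*(-27) - 12583) = √(-7776 - 12583) = √(-20359) = I*√20359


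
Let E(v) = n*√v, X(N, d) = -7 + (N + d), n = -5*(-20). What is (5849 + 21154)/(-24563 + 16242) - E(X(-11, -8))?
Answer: -27003/8321 - 100*I*√26 ≈ -3.2452 - 509.9*I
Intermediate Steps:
n = 100
X(N, d) = -7 + N + d
E(v) = 100*√v
(5849 + 21154)/(-24563 + 16242) - E(X(-11, -8)) = (5849 + 21154)/(-24563 + 16242) - 100*√(-7 - 11 - 8) = 27003/(-8321) - 100*√(-26) = 27003*(-1/8321) - 100*I*√26 = -27003/8321 - 100*I*√26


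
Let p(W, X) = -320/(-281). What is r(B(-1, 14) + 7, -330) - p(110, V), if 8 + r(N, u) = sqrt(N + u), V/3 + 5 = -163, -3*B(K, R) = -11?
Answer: -2568/281 + I*sqrt(2874)/3 ≈ -9.1388 + 17.87*I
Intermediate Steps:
B(K, R) = 11/3 (B(K, R) = -1/3*(-11) = 11/3)
V = -504 (V = -15 + 3*(-163) = -15 - 489 = -504)
r(N, u) = -8 + sqrt(N + u)
p(W, X) = 320/281 (p(W, X) = -320*(-1/281) = 320/281)
r(B(-1, 14) + 7, -330) - p(110, V) = (-8 + sqrt((11/3 + 7) - 330)) - 1*320/281 = (-8 + sqrt(32/3 - 330)) - 320/281 = (-8 + sqrt(-958/3)) - 320/281 = (-8 + I*sqrt(2874)/3) - 320/281 = -2568/281 + I*sqrt(2874)/3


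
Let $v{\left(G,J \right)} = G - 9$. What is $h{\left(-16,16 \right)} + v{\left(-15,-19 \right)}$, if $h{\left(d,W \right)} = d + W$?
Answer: $-24$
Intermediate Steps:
$v{\left(G,J \right)} = -9 + G$
$h{\left(d,W \right)} = W + d$
$h{\left(-16,16 \right)} + v{\left(-15,-19 \right)} = \left(16 - 16\right) - 24 = 0 - 24 = -24$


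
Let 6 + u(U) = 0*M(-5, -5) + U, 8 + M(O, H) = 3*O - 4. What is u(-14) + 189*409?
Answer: 77281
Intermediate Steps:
M(O, H) = -12 + 3*O (M(O, H) = -8 + (3*O - 4) = -8 + (-4 + 3*O) = -12 + 3*O)
u(U) = -6 + U (u(U) = -6 + (0*(-12 + 3*(-5)) + U) = -6 + (0*(-12 - 15) + U) = -6 + (0*(-27) + U) = -6 + (0 + U) = -6 + U)
u(-14) + 189*409 = (-6 - 14) + 189*409 = -20 + 77301 = 77281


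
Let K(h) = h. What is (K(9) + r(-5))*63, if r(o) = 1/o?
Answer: 2772/5 ≈ 554.40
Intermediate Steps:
(K(9) + r(-5))*63 = (9 + 1/(-5))*63 = (9 - ⅕)*63 = (44/5)*63 = 2772/5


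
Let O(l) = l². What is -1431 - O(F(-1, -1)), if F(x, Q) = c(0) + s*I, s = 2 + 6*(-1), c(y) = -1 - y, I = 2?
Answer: -1512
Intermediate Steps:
s = -4 (s = 2 - 6 = -4)
F(x, Q) = -9 (F(x, Q) = (-1 - 1*0) - 4*2 = (-1 + 0) - 8 = -1 - 8 = -9)
-1431 - O(F(-1, -1)) = -1431 - 1*(-9)² = -1431 - 1*81 = -1431 - 81 = -1512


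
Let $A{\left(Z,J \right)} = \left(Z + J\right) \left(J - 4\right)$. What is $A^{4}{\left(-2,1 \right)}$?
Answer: $81$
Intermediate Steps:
$A{\left(Z,J \right)} = \left(-4 + J\right) \left(J + Z\right)$ ($A{\left(Z,J \right)} = \left(J + Z\right) \left(-4 + J\right) = \left(-4 + J\right) \left(J + Z\right)$)
$A^{4}{\left(-2,1 \right)} = \left(1^{2} - 4 - -8 + 1 \left(-2\right)\right)^{4} = \left(1 - 4 + 8 - 2\right)^{4} = 3^{4} = 81$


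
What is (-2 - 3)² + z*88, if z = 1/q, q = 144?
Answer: 461/18 ≈ 25.611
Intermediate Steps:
z = 1/144 ≈ 0.0069444
(-2 - 3)² + z*88 = (-2 - 3)² + (1/144)*88 = (-5)² + 11/18 = 25 + 11/18 = 461/18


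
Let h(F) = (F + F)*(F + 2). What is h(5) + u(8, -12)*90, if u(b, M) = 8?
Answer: 790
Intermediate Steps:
h(F) = 2*F*(2 + F) (h(F) = (2*F)*(2 + F) = 2*F*(2 + F))
h(5) + u(8, -12)*90 = 2*5*(2 + 5) + 8*90 = 2*5*7 + 720 = 70 + 720 = 790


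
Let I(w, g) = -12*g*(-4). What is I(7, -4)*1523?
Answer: -292416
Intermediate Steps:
I(w, g) = 48*g (I(w, g) = -12*g*(-4) = 48*g)
I(7, -4)*1523 = (48*(-4))*1523 = -192*1523 = -292416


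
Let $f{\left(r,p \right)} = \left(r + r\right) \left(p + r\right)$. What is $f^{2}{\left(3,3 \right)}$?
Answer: $1296$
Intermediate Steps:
$f{\left(r,p \right)} = 2 r \left(p + r\right)$
$f^{2}{\left(3,3 \right)} = \left(2 \cdot 3 \left(3 + 3\right)\right)^{2} = \left(2 \cdot 3 \cdot 6\right)^{2} = 36^{2} = 1296$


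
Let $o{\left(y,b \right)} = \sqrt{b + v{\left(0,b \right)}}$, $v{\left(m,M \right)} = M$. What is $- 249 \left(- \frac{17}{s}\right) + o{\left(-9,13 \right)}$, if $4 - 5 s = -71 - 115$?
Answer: $\frac{4233}{38} + \sqrt{26} \approx 116.49$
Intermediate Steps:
$s = 38$ ($s = \frac{4}{5} - \frac{-71 - 115}{5} = \frac{4}{5} - - \frac{186}{5} = \frac{4}{5} + \frac{186}{5} = 38$)
$o{\left(y,b \right)} = \sqrt{2} \sqrt{b}$ ($o{\left(y,b \right)} = \sqrt{b + b} = \sqrt{2 b} = \sqrt{2} \sqrt{b}$)
$- 249 \left(- \frac{17}{s}\right) + o{\left(-9,13 \right)} = - 249 \left(- \frac{17}{38}\right) + \sqrt{2} \sqrt{13} = - 249 \left(\left(-17\right) \frac{1}{38}\right) + \sqrt{26} = \left(-249\right) \left(- \frac{17}{38}\right) + \sqrt{26} = \frac{4233}{38} + \sqrt{26}$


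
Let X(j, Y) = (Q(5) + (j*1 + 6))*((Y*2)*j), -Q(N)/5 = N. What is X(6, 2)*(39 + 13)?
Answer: -16224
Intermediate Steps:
Q(N) = -5*N
X(j, Y) = 2*Y*j*(-19 + j) (X(j, Y) = (-5*5 + (j*1 + 6))*((Y*2)*j) = (-25 + (j + 6))*((2*Y)*j) = (-25 + (6 + j))*(2*Y*j) = (-19 + j)*(2*Y*j) = 2*Y*j*(-19 + j))
X(6, 2)*(39 + 13) = (2*2*6*(-19 + 6))*(39 + 13) = (2*2*6*(-13))*52 = -312*52 = -16224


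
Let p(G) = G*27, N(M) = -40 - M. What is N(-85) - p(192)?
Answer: -5139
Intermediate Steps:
p(G) = 27*G
N(-85) - p(192) = (-40 - 1*(-85)) - 27*192 = (-40 + 85) - 1*5184 = 45 - 5184 = -5139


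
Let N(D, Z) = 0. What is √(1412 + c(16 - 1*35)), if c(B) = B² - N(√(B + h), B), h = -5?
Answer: 3*√197 ≈ 42.107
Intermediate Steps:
c(B) = B² (c(B) = B² - 1*0 = B² + 0 = B²)
√(1412 + c(16 - 1*35)) = √(1412 + (16 - 1*35)²) = √(1412 + (16 - 35)²) = √(1412 + (-19)²) = √(1412 + 361) = √1773 = 3*√197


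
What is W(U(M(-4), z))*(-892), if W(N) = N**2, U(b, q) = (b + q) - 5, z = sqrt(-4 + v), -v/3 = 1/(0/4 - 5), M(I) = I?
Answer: -346096/5 + 16056*I*sqrt(85)/5 ≈ -69219.0 + 29606.0*I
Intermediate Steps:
v = 3/5 (v = -3/(0/4 - 5) = -3/(0*(1/4) - 5) = -3/(0 - 5) = -3/(-5) = -3*(-1/5) = 3/5 ≈ 0.60000)
z = I*sqrt(85)/5 (z = sqrt(-4 + 3/5) = sqrt(-17/5) = I*sqrt(85)/5 ≈ 1.8439*I)
U(b, q) = -5 + b + q
W(U(M(-4), z))*(-892) = (-5 - 4 + I*sqrt(85)/5)**2*(-892) = (-9 + I*sqrt(85)/5)**2*(-892) = -892*(-9 + I*sqrt(85)/5)**2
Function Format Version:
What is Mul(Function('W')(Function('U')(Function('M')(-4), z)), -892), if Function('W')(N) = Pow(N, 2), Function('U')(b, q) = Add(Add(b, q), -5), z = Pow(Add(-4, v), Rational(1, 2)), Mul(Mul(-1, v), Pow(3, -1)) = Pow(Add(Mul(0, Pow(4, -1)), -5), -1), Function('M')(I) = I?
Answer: Add(Rational(-346096, 5), Mul(Rational(16056, 5), I, Pow(85, Rational(1, 2)))) ≈ Add(-69219., Mul(29606., I))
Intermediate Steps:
v = Rational(3, 5) (v = Mul(-3, Pow(Add(Mul(0, Pow(4, -1)), -5), -1)) = Mul(-3, Pow(Add(Mul(0, Rational(1, 4)), -5), -1)) = Mul(-3, Pow(Add(0, -5), -1)) = Mul(-3, Pow(-5, -1)) = Mul(-3, Rational(-1, 5)) = Rational(3, 5) ≈ 0.60000)
z = Mul(Rational(1, 5), I, Pow(85, Rational(1, 2))) (z = Pow(Add(-4, Rational(3, 5)), Rational(1, 2)) = Pow(Rational(-17, 5), Rational(1, 2)) = Mul(Rational(1, 5), I, Pow(85, Rational(1, 2))) ≈ Mul(1.8439, I))
Function('U')(b, q) = Add(-5, b, q)
Mul(Function('W')(Function('U')(Function('M')(-4), z)), -892) = Mul(Pow(Add(-5, -4, Mul(Rational(1, 5), I, Pow(85, Rational(1, 2)))), 2), -892) = Mul(Pow(Add(-9, Mul(Rational(1, 5), I, Pow(85, Rational(1, 2)))), 2), -892) = Mul(-892, Pow(Add(-9, Mul(Rational(1, 5), I, Pow(85, Rational(1, 2)))), 2))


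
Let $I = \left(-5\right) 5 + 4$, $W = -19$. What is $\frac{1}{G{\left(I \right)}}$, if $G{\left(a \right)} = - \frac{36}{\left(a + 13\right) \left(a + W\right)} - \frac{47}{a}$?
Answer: $\frac{1680}{3571} \approx 0.47046$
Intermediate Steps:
$I = -21$ ($I = -25 + 4 = -21$)
$G{\left(a \right)} = - \frac{47}{a} - \frac{36}{\left(-19 + a\right) \left(13 + a\right)}$ ($G{\left(a \right)} = - \frac{36}{\left(a + 13\right) \left(a - 19\right)} - \frac{47}{a} = - \frac{36}{\left(13 + a\right) \left(-19 + a\right)} - \frac{47}{a} = - \frac{36}{\left(-19 + a\right) \left(13 + a\right)} - \frac{47}{a} = - \frac{47}{a} - \frac{36}{\left(-19 + a\right) \left(13 + a\right)}$)
$\frac{1}{G{\left(I \right)}} = \frac{1}{\frac{1}{-21} \frac{1}{247 - \left(-21\right)^{2} + 6 \left(-21\right)} \left(-11609 - -5166 + 47 \left(-21\right)^{2}\right)} = \frac{1}{\left(- \frac{1}{21}\right) \frac{1}{247 - 441 - 126} \left(-11609 + 5166 + 47 \cdot 441\right)} = \frac{1}{\left(- \frac{1}{21}\right) \frac{1}{247 - 441 - 126} \left(-11609 + 5166 + 20727\right)} = \frac{1}{\left(- \frac{1}{21}\right) \frac{1}{-320} \cdot 14284} = \frac{1}{\left(- \frac{1}{21}\right) \left(- \frac{1}{320}\right) 14284} = \frac{1}{\frac{3571}{1680}} = \frac{1680}{3571}$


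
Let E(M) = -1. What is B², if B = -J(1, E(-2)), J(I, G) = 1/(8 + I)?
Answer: 1/81 ≈ 0.012346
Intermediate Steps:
B = -⅑ (B = -1/(8 + 1) = -1/9 = -1*⅑ = -⅑ ≈ -0.11111)
B² = (-⅑)² = 1/81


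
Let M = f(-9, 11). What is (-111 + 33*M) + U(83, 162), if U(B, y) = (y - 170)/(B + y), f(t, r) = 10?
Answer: 53647/245 ≈ 218.97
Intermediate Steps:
M = 10
U(B, y) = (-170 + y)/(B + y)
(-111 + 33*M) + U(83, 162) = (-111 + 33*10) + (-170 + 162)/(83 + 162) = (-111 + 330) - 8/245 = 219 + (1/245)*(-8) = 219 - 8/245 = 53647/245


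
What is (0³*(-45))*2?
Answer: 0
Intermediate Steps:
(0³*(-45))*2 = (0*(-45))*2 = 0*2 = 0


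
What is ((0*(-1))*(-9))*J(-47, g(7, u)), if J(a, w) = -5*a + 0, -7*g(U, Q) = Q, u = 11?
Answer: 0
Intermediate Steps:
g(U, Q) = -Q/7
J(a, w) = -5*a
((0*(-1))*(-9))*J(-47, g(7, u)) = ((0*(-1))*(-9))*(-5*(-47)) = (0*(-9))*235 = 0*235 = 0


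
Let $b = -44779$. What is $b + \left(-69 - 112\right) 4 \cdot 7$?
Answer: $-49847$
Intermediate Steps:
$b + \left(-69 - 112\right) 4 \cdot 7 = -44779 + \left(-69 - 112\right) 4 \cdot 7 = -44779 - 5068 = -49847$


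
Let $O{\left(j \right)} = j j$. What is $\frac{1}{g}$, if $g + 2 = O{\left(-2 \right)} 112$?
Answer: $\frac{1}{446} \approx 0.0022422$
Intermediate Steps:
$O{\left(j \right)} = j^{2}$
$g = 446$ ($g = -2 + \left(-2\right)^{2} \cdot 112 = -2 + 4 \cdot 112 = -2 + 448 = 446$)
$\frac{1}{g} = \frac{1}{446}$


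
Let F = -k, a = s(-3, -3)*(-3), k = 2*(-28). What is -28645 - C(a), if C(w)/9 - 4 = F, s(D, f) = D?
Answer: -29185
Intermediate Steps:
k = -56
a = 9 (a = -3*(-3) = 9)
F = 56 (F = -1*(-56) = 56)
C(w) = 540 (C(w) = 36 + 9*56 = 36 + 504 = 540)
-28645 - C(a) = -28645 - 1*540 = -28645 - 540 = -29185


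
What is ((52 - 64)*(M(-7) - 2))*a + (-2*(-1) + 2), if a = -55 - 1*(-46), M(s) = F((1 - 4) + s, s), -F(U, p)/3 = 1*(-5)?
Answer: 1408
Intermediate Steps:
F(U, p) = 15 (F(U, p) = -3*(-5) = 15)
M(s) = 15
a = -9 (a = -55 + 46 = -9)
((52 - 64)*(M(-7) - 2))*a + (-2*(-1) + 2) = ((52 - 64)*(15 - 2))*(-9) + (-2*(-1) + 2) = -12*13*(-9) + (2 + 2) = -156*(-9) + 4 = 1404 + 4 = 1408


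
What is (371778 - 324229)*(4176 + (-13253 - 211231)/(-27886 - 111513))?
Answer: 2130029539284/10723 ≈ 1.9864e+8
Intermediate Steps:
(371778 - 324229)*(4176 + (-13253 - 211231)/(-27886 - 111513)) = 47549*(4176 - 224484/(-139399)) = 47549*(4176 - 224484*(-1/139399)) = 47549*(4176 + 17268/10723) = 47549*(44796516/10723) = 2130029539284/10723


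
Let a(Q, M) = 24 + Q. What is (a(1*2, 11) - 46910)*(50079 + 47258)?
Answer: -4563547908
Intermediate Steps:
(a(1*2, 11) - 46910)*(50079 + 47258) = ((24 + 1*2) - 46910)*(50079 + 47258) = ((24 + 2) - 46910)*97337 = (26 - 46910)*97337 = -46884*97337 = -4563547908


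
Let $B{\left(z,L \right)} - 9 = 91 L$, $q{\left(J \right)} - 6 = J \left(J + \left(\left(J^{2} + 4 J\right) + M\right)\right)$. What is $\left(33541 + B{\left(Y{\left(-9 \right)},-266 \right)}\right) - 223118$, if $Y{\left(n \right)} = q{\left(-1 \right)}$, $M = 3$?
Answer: $-213774$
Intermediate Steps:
$q{\left(J \right)} = 6 + J \left(3 + J^{2} + 5 J\right)$ ($q{\left(J \right)} = 6 + J \left(J + \left(\left(J^{2} + 4 J\right) + 3\right)\right) = 6 + J \left(J + \left(3 + J^{2} + 4 J\right)\right) = 6 + J \left(3 + J^{2} + 5 J\right)$)
$Y{\left(n \right)} = 7$ ($Y{\left(n \right)} = 6 + \left(-1\right)^{3} + 3 \left(-1\right) + 5 \left(-1\right)^{2} = 6 - 1 - 3 + 5 \cdot 1 = 6 - 1 - 3 + 5 = 7$)
$B{\left(z,L \right)} = 9 + 91 L$
$\left(33541 + B{\left(Y{\left(-9 \right)},-266 \right)}\right) - 223118 = \left(33541 + \left(9 + 91 \left(-266\right)\right)\right) - 223118 = \left(33541 + \left(9 - 24206\right)\right) - 223118 = \left(33541 - 24197\right) - 223118 = 9344 - 223118 = -213774$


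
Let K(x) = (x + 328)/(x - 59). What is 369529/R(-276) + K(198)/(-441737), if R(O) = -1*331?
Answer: -22689614004453/20323877633 ≈ -1116.4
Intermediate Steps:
K(x) = (328 + x)/(-59 + x)
R(O) = -331
369529/R(-276) + K(198)/(-441737) = 369529/(-331) + ((328 + 198)/(-59 + 198))/(-441737) = 369529*(-1/331) + (526/139)*(-1/441737) = -369529/331 + ((1/139)*526)*(-1/441737) = -369529/331 + (526/139)*(-1/441737) = -369529/331 - 526/61401443 = -22689614004453/20323877633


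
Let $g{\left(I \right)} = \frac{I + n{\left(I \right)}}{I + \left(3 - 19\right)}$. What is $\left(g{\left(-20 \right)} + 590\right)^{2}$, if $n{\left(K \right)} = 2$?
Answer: $\frac{1394761}{4} \approx 3.4869 \cdot 10^{5}$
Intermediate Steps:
$g{\left(I \right)} = \frac{2 + I}{-16 + I}$ ($g{\left(I \right)} = \frac{I + 2}{I + \left(3 - 19\right)} = \frac{2 + I}{I + \left(3 - 19\right)} = \frac{2 + I}{I - 16} = \frac{2 + I}{-16 + I}$)
$\left(g{\left(-20 \right)} + 590\right)^{2} = \left(\frac{2 - 20}{-16 - 20} + 590\right)^{2} = \left(\frac{1}{-36} \left(-18\right) + 590\right)^{2} = \left(\left(- \frac{1}{36}\right) \left(-18\right) + 590\right)^{2} = \left(\frac{1}{2} + 590\right)^{2} = \left(\frac{1181}{2}\right)^{2} = \frac{1394761}{4}$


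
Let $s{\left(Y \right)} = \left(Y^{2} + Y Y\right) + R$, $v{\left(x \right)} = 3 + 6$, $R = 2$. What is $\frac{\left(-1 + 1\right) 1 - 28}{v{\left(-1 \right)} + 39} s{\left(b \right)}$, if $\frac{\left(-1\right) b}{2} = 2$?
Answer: $- \frac{119}{6} \approx -19.833$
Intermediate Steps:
$b = -4$ ($b = \left(-2\right) 2 = -4$)
$v{\left(x \right)} = 9$
$s{\left(Y \right)} = 2 + 2 Y^{2}$ ($s{\left(Y \right)} = \left(Y^{2} + Y Y\right) + 2 = \left(Y^{2} + Y^{2}\right) + 2 = 2 Y^{2} + 2 = 2 + 2 Y^{2}$)
$\frac{\left(-1 + 1\right) 1 - 28}{v{\left(-1 \right)} + 39} s{\left(b \right)} = \frac{\left(-1 + 1\right) 1 - 28}{9 + 39} \left(2 + 2 \left(-4\right)^{2}\right) = \frac{0 \cdot 1 - 28}{48} \left(2 + 2 \cdot 16\right) = \left(0 - 28\right) \frac{1}{48} \left(2 + 32\right) = \left(-28\right) \frac{1}{48} \cdot 34 = \left(- \frac{7}{12}\right) 34 = - \frac{119}{6}$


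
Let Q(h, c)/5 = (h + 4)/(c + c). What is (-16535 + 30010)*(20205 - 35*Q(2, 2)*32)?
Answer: 159072375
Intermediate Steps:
Q(h, c) = 5*(4 + h)/(2*c) (Q(h, c) = 5*((h + 4)/(c + c)) = 5*((4 + h)/((2*c))) = 5*((4 + h)*(1/(2*c))) = 5*((4 + h)/(2*c)) = 5*(4 + h)/(2*c))
(-16535 + 30010)*(20205 - 35*Q(2, 2)*32) = (-16535 + 30010)*(20205 - 175*(4 + 2)/(2*2)*32) = 13475*(20205 - 175*6/(2*2)*32) = 13475*(20205 - 35*15/2*32) = 13475*(20205 - 525/2*32) = 13475*(20205 - 8400) = 13475*11805 = 159072375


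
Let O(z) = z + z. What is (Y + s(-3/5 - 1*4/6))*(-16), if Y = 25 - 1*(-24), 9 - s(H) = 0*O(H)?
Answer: -928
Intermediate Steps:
O(z) = 2*z
s(H) = 9 (s(H) = 9 - 0*2*H = 9 - 1*0 = 9 + 0 = 9)
Y = 49 (Y = 25 + 24 = 49)
(Y + s(-3/5 - 1*4/6))*(-16) = (49 + 9)*(-16) = 58*(-16) = -928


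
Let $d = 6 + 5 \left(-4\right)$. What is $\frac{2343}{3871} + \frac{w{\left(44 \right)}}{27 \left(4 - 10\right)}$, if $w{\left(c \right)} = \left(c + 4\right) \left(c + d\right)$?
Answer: $- \frac{288593}{34839} \approx -8.2836$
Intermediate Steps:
$d = -14$ ($d = 6 - 20 = -14$)
$w{\left(c \right)} = \left(-14 + c\right) \left(4 + c\right)$ ($w{\left(c \right)} = \left(c + 4\right) \left(c - 14\right) = \left(4 + c\right) \left(-14 + c\right) = \left(-14 + c\right) \left(4 + c\right)$)
$\frac{2343}{3871} + \frac{w{\left(44 \right)}}{27 \left(4 - 10\right)} = \frac{2343}{3871} + \frac{-56 + 44^{2} - 440}{27 \left(4 - 10\right)} = 2343 \cdot \frac{1}{3871} + \frac{-56 + 1936 - 440}{27 \left(-6\right)} = \frac{2343}{3871} + \frac{1440}{-162} = \frac{2343}{3871} + 1440 \left(- \frac{1}{162}\right) = \frac{2343}{3871} - \frac{80}{9} = - \frac{288593}{34839}$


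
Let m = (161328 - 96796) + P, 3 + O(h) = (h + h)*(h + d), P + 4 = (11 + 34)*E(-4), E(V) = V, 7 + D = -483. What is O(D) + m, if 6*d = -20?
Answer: 1643435/3 ≈ 5.4781e+5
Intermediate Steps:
d = -10/3 (d = (⅙)*(-20) = -10/3 ≈ -3.3333)
D = -490 (D = -7 - 483 = -490)
P = -184 (P = -4 + (11 + 34)*(-4) = -4 + 45*(-4) = -4 - 180 = -184)
O(h) = -3 + 2*h*(-10/3 + h) (O(h) = -3 + (h + h)*(h - 10/3) = -3 + (2*h)*(-10/3 + h) = -3 + 2*h*(-10/3 + h))
m = 64348 (m = (161328 - 96796) - 184 = 64532 - 184 = 64348)
O(D) + m = (-3 + 2*(-490)² - 20/3*(-490)) + 64348 = (-3 + 2*240100 + 9800/3) + 64348 = (-3 + 480200 + 9800/3) + 64348 = 1450391/3 + 64348 = 1643435/3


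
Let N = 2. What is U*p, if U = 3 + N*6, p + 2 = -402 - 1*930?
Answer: -20010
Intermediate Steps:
p = -1334 (p = -2 + (-402 - 1*930) = -2 + (-402 - 930) = -2 - 1332 = -1334)
U = 15 (U = 3 + 2*6 = 3 + 12 = 15)
U*p = 15*(-1334) = -20010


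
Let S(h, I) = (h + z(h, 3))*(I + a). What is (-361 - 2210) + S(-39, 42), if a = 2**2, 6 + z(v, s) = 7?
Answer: -4319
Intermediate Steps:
z(v, s) = 1 (z(v, s) = -6 + 7 = 1)
a = 4
S(h, I) = (1 + h)*(4 + I) (S(h, I) = (h + 1)*(I + 4) = (1 + h)*(4 + I))
(-361 - 2210) + S(-39, 42) = (-361 - 2210) + (4 + 42 + 4*(-39) + 42*(-39)) = -2571 + (4 + 42 - 156 - 1638) = -2571 - 1748 = -4319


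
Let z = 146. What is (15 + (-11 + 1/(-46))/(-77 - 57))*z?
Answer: 6786591/3082 ≈ 2202.0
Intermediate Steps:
(15 + (-11 + 1/(-46))/(-77 - 57))*z = (15 + (-11 + 1/(-46))/(-77 - 57))*146 = (15 + (-11 - 1/46)/(-134))*146 = (15 - 507/46*(-1/134))*146 = (15 + 507/6164)*146 = (92967/6164)*146 = 6786591/3082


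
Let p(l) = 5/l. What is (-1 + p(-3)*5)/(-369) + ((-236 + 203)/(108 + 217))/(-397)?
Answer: 3649231/142830675 ≈ 0.025549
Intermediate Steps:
(-1 + p(-3)*5)/(-369) + ((-236 + 203)/(108 + 217))/(-397) = (-1 + (5/(-3))*5)/(-369) + ((-236 + 203)/(108 + 217))/(-397) = (-1 + (5*(-⅓))*5)*(-1/369) - 33/325*(-1/397) = (-1 - 5/3*5)*(-1/369) - 33*1/325*(-1/397) = (-1 - 25/3)*(-1/369) - 33/325*(-1/397) = -28/3*(-1/369) + 33/129025 = 28/1107 + 33/129025 = 3649231/142830675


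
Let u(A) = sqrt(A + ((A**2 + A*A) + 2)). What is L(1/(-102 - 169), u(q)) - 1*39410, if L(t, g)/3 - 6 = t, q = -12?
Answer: -10675235/271 ≈ -39392.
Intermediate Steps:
u(A) = sqrt(2 + A + 2*A**2) (u(A) = sqrt(A + ((A**2 + A**2) + 2)) = sqrt(A + (2*A**2 + 2)) = sqrt(A + (2 + 2*A**2)) = sqrt(2 + A + 2*A**2))
L(t, g) = 18 + 3*t
L(1/(-102 - 169), u(q)) - 1*39410 = (18 + 3/(-102 - 169)) - 1*39410 = (18 + 3/(-271)) - 39410 = (18 + 3*(-1/271)) - 39410 = (18 - 3/271) - 39410 = 4875/271 - 39410 = -10675235/271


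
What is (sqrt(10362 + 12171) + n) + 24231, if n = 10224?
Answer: 34455 + sqrt(22533) ≈ 34605.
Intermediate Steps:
(sqrt(10362 + 12171) + n) + 24231 = (sqrt(10362 + 12171) + 10224) + 24231 = (sqrt(22533) + 10224) + 24231 = (10224 + sqrt(22533)) + 24231 = 34455 + sqrt(22533)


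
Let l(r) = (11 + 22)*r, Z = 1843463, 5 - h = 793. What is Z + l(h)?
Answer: 1817459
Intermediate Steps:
h = -788 (h = 5 - 1*793 = 5 - 793 = -788)
l(r) = 33*r
Z + l(h) = 1843463 + 33*(-788) = 1843463 - 26004 = 1817459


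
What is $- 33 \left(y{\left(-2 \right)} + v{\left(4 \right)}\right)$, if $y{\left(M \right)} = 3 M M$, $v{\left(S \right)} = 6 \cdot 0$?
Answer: $-396$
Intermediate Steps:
$v{\left(S \right)} = 0$
$y{\left(M \right)} = 3 M^{2}$
$- 33 \left(y{\left(-2 \right)} + v{\left(4 \right)}\right) = - 33 \left(3 \left(-2\right)^{2} + 0\right) = - 33 \left(3 \cdot 4 + 0\right) = - 33 \left(12 + 0\right) = \left(-33\right) 12 = -396$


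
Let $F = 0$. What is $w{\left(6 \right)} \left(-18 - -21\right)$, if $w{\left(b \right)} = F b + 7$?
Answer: $21$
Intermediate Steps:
$w{\left(b \right)} = 7$ ($w{\left(b \right)} = 0 b + 7 = 0 + 7 = 7$)
$w{\left(6 \right)} \left(-18 - -21\right) = 7 \left(-18 - -21\right) = 7 \left(-18 + 21\right) = 7 \cdot 3 = 21$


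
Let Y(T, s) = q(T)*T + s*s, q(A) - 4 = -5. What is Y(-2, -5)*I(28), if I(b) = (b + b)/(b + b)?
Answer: 27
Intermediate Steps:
q(A) = -1 (q(A) = 4 - 5 = -1)
Y(T, s) = s² - T (Y(T, s) = -T + s*s = -T + s² = s² - T)
I(b) = 1 (I(b) = (2*b)/((2*b)) = (2*b)*(1/(2*b)) = 1)
Y(-2, -5)*I(28) = ((-5)² - 1*(-2))*1 = (25 + 2)*1 = 27*1 = 27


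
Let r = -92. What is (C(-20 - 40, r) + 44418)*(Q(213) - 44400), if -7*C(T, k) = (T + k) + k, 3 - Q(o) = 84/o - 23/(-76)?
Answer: -37273494249205/18886 ≈ -1.9736e+9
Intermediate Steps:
Q(o) = 205/76 - 84/o (Q(o) = 3 - (84/o - 23/(-76)) = 3 - (84/o - 23*(-1/76)) = 3 - (84/o + 23/76) = 3 - (23/76 + 84/o) = 3 + (-23/76 - 84/o) = 205/76 - 84/o)
C(T, k) = -2*k/7 - T/7 (C(T, k) = -((T + k) + k)/7 = -(T + 2*k)/7 = -2*k/7 - T/7)
(C(-20 - 40, r) + 44418)*(Q(213) - 44400) = ((-2/7*(-92) - (-20 - 40)/7) + 44418)*((205/76 - 84/213) - 44400) = ((184/7 - ⅐*(-60)) + 44418)*((205/76 - 84*1/213) - 44400) = ((184/7 + 60/7) + 44418)*((205/76 - 28/71) - 44400) = (244/7 + 44418)*(12427/5396 - 44400) = (311170/7)*(-239569973/5396) = -37273494249205/18886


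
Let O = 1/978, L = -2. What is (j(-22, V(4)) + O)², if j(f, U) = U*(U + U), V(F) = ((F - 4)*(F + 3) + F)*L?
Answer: 15671284225/956484 ≈ 16384.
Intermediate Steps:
V(F) = -2*F - 2*(-4 + F)*(3 + F) (V(F) = ((F - 4)*(F + 3) + F)*(-2) = ((-4 + F)*(3 + F) + F)*(-2) = (F + (-4 + F)*(3 + F))*(-2) = -2*F - 2*(-4 + F)*(3 + F))
j(f, U) = 2*U² (j(f, U) = U*(2*U) = 2*U²)
O = 1/978 ≈ 0.0010225
(j(-22, V(4)) + O)² = (2*(24 - 2*4²)² + 1/978)² = (2*(24 - 2*16)² + 1/978)² = (2*(24 - 32)² + 1/978)² = (2*(-8)² + 1/978)² = (2*64 + 1/978)² = (128 + 1/978)² = (125185/978)² = 15671284225/956484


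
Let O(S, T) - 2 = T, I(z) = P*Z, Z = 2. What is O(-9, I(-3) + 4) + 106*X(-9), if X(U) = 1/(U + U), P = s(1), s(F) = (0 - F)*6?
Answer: -107/9 ≈ -11.889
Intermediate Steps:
s(F) = -6*F (s(F) = -F*6 = -6*F)
P = -6 (P = -6*1 = -6)
I(z) = -12 (I(z) = -6*2 = -12)
O(S, T) = 2 + T
X(U) = 1/(2*U)
O(-9, I(-3) + 4) + 106*X(-9) = (2 + (-12 + 4)) + 106*((½)/(-9)) = (2 - 8) + 106*((½)*(-⅑)) = -6 + 106*(-1/18) = -6 - 53/9 = -107/9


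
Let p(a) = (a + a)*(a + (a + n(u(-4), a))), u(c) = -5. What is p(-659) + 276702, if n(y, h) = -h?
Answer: 1145264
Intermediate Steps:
p(a) = 2*a**2 (p(a) = (a + a)*(a + (a - a)) = (2*a)*(a + 0) = (2*a)*a = 2*a**2)
p(-659) + 276702 = 2*(-659)**2 + 276702 = 2*434281 + 276702 = 868562 + 276702 = 1145264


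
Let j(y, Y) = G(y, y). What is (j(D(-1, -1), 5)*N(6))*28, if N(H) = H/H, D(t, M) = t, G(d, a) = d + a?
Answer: -56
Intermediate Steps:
G(d, a) = a + d
N(H) = 1
j(y, Y) = 2*y (j(y, Y) = y + y = 2*y)
(j(D(-1, -1), 5)*N(6))*28 = ((2*(-1))*1)*28 = -2*1*28 = -2*28 = -56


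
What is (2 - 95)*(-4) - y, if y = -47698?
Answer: 48070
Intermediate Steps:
(2 - 95)*(-4) - y = (2 - 95)*(-4) - 1*(-47698) = -93*(-4) + 47698 = 372 + 47698 = 48070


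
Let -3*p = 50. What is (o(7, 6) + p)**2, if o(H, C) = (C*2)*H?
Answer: 40804/9 ≈ 4533.8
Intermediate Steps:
o(H, C) = 2*C*H (o(H, C) = (2*C)*H = 2*C*H)
p = -50/3 (p = -1/3*50 = -50/3 ≈ -16.667)
(o(7, 6) + p)**2 = (2*6*7 - 50/3)**2 = (84 - 50/3)**2 = (202/3)**2 = 40804/9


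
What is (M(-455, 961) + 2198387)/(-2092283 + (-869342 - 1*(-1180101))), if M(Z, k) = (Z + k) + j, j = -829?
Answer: -549516/445381 ≈ -1.2338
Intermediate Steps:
M(Z, k) = -829 + Z + k (M(Z, k) = (Z + k) - 829 = -829 + Z + k)
(M(-455, 961) + 2198387)/(-2092283 + (-869342 - 1*(-1180101))) = ((-829 - 455 + 961) + 2198387)/(-2092283 + (-869342 - 1*(-1180101))) = (-323 + 2198387)/(-2092283 + (-869342 + 1180101)) = 2198064/(-2092283 + 310759) = 2198064/(-1781524) = 2198064*(-1/1781524) = -549516/445381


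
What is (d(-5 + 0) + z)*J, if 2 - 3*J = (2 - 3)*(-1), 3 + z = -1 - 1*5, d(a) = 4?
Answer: -5/3 ≈ -1.6667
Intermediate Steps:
z = -9 (z = -3 + (-1 - 1*5) = -3 + (-1 - 5) = -3 - 6 = -9)
J = ⅓ (J = ⅔ - (2 - 3)*(-1)/3 = ⅔ - (-1)*(-1)/3 = ⅔ - ⅓*1 = ⅔ - ⅓ = ⅓ ≈ 0.33333)
(d(-5 + 0) + z)*J = (4 - 9)*(⅓) = -5*⅓ = -5/3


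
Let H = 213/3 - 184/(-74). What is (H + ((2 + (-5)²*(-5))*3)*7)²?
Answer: 8621493904/1369 ≈ 6.2977e+6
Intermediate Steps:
H = 2719/37 (H = 213*(⅓) - 184*(-1/74) = 71 + 92/37 = 2719/37 ≈ 73.486)
(H + ((2 + (-5)²*(-5))*3)*7)² = (2719/37 + ((2 + (-5)²*(-5))*3)*7)² = (2719/37 + ((2 + 25*(-5))*3)*7)² = (2719/37 + ((2 - 125)*3)*7)² = (2719/37 - 123*3*7)² = (2719/37 - 369*7)² = (2719/37 - 2583)² = (-92852/37)² = 8621493904/1369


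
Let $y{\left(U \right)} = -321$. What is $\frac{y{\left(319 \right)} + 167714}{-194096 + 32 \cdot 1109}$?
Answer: $- \frac{167393}{158608} \approx -1.0554$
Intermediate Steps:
$\frac{y{\left(319 \right)} + 167714}{-194096 + 32 \cdot 1109} = \frac{-321 + 167714}{-194096 + 32 \cdot 1109} = \frac{167393}{-194096 + 35488} = \frac{167393}{-158608} = 167393 \left(- \frac{1}{158608}\right) = - \frac{167393}{158608}$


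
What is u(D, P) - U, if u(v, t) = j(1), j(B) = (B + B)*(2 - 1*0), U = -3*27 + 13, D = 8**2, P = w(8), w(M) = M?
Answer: 72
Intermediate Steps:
P = 8
D = 64
U = -68 (U = -81 + 13 = -68)
j(B) = 4*B (j(B) = (2*B)*(2 + 0) = (2*B)*2 = 4*B)
u(v, t) = 4 (u(v, t) = 4*1 = 4)
u(D, P) - U = 4 - 1*(-68) = 4 + 68 = 72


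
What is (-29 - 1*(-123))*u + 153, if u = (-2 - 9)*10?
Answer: -10187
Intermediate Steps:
u = -110 (u = -11*10 = -110)
(-29 - 1*(-123))*u + 153 = (-29 - 1*(-123))*(-110) + 153 = (-29 + 123)*(-110) + 153 = 94*(-110) + 153 = -10340 + 153 = -10187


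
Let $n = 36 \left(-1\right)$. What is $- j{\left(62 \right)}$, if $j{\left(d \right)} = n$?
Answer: $36$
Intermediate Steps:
$n = -36$
$j{\left(d \right)} = -36$
$- j{\left(62 \right)} = \left(-1\right) \left(-36\right) = 36$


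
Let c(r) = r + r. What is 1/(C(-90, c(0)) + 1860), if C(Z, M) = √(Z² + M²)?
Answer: 1/1950 ≈ 0.00051282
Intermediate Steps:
c(r) = 2*r
C(Z, M) = √(M² + Z²)
1/(C(-90, c(0)) + 1860) = 1/(√((2*0)² + (-90)²) + 1860) = 1/(√(0² + 8100) + 1860) = 1/(√(0 + 8100) + 1860) = 1/(√8100 + 1860) = 1/(90 + 1860) = 1/1950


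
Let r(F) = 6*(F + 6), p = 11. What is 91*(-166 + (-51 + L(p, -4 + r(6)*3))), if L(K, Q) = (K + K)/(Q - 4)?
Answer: -157899/8 ≈ -19737.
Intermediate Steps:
r(F) = 36 + 6*F (r(F) = 6*(6 + F) = 36 + 6*F)
L(K, Q) = 2*K/(-4 + Q) (L(K, Q) = (2*K)/(-4 + Q) = 2*K/(-4 + Q))
91*(-166 + (-51 + L(p, -4 + r(6)*3))) = 91*(-166 + (-51 + 2*11/(-4 + (-4 + (36 + 6*6)*3)))) = 91*(-166 + (-51 + 2*11/(-4 + (-4 + (36 + 36)*3)))) = 91*(-166 + (-51 + 2*11/(-4 + (-4 + 72*3)))) = 91*(-166 + (-51 + 2*11/(-4 + (-4 + 216)))) = 91*(-166 + (-51 + 2*11/(-4 + 212))) = 91*(-166 + (-51 + 2*11/208)) = 91*(-166 + (-51 + 2*11*(1/208))) = 91*(-166 + (-51 + 11/104)) = 91*(-166 - 5293/104) = 91*(-22557/104) = -157899/8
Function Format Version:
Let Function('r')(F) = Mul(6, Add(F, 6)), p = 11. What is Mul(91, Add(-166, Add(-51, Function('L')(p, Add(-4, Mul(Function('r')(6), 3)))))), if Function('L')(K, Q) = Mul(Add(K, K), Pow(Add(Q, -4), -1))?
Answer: Rational(-157899, 8) ≈ -19737.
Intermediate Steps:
Function('r')(F) = Add(36, Mul(6, F)) (Function('r')(F) = Mul(6, Add(6, F)) = Add(36, Mul(6, F)))
Function('L')(K, Q) = Mul(2, K, Pow(Add(-4, Q), -1)) (Function('L')(K, Q) = Mul(Mul(2, K), Pow(Add(-4, Q), -1)) = Mul(2, K, Pow(Add(-4, Q), -1)))
Mul(91, Add(-166, Add(-51, Function('L')(p, Add(-4, Mul(Function('r')(6), 3)))))) = Mul(91, Add(-166, Add(-51, Mul(2, 11, Pow(Add(-4, Add(-4, Mul(Add(36, Mul(6, 6)), 3))), -1))))) = Mul(91, Add(-166, Add(-51, Mul(2, 11, Pow(Add(-4, Add(-4, Mul(Add(36, 36), 3))), -1))))) = Mul(91, Add(-166, Add(-51, Mul(2, 11, Pow(Add(-4, Add(-4, Mul(72, 3))), -1))))) = Mul(91, Add(-166, Add(-51, Mul(2, 11, Pow(Add(-4, Add(-4, 216)), -1))))) = Mul(91, Add(-166, Add(-51, Mul(2, 11, Pow(Add(-4, 212), -1))))) = Mul(91, Add(-166, Add(-51, Mul(2, 11, Pow(208, -1))))) = Mul(91, Add(-166, Add(-51, Mul(2, 11, Rational(1, 208))))) = Mul(91, Add(-166, Add(-51, Rational(11, 104)))) = Mul(91, Add(-166, Rational(-5293, 104))) = Mul(91, Rational(-22557, 104)) = Rational(-157899, 8)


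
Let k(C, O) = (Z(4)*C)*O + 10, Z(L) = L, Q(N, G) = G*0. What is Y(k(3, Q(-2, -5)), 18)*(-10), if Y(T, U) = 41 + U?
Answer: -590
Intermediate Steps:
Q(N, G) = 0
k(C, O) = 10 + 4*C*O (k(C, O) = (4*C)*O + 10 = 4*C*O + 10 = 10 + 4*C*O)
Y(k(3, Q(-2, -5)), 18)*(-10) = (41 + 18)*(-10) = 59*(-10) = -590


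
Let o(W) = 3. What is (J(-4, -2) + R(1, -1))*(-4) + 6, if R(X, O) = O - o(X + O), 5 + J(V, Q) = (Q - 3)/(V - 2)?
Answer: 116/3 ≈ 38.667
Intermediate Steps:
J(V, Q) = -5 + (-3 + Q)/(-2 + V) (J(V, Q) = -5 + (Q - 3)/(V - 2) = -5 + (-3 + Q)/(-2 + V))
R(X, O) = -3 + O (R(X, O) = O - 1*3 = O - 3 = -3 + O)
(J(-4, -2) + R(1, -1))*(-4) + 6 = ((7 - 2 - 5*(-4))/(-2 - 4) + (-3 - 1))*(-4) + 6 = ((7 - 2 + 20)/(-6) - 4)*(-4) + 6 = (-⅙*25 - 4)*(-4) + 6 = (-25/6 - 4)*(-4) + 6 = -49/6*(-4) + 6 = 98/3 + 6 = 116/3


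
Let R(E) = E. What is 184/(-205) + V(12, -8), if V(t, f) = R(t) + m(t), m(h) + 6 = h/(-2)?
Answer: -184/205 ≈ -0.89756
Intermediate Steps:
m(h) = -6 - h/2 (m(h) = -6 + h/(-2) = -6 + h*(-½) = -6 - h/2)
V(t, f) = -6 + t/2 (V(t, f) = t + (-6 - t/2) = -6 + t/2)
184/(-205) + V(12, -8) = 184/(-205) + (-6 + (½)*12) = 184*(-1/205) + (-6 + 6) = -184/205 + 0 = -184/205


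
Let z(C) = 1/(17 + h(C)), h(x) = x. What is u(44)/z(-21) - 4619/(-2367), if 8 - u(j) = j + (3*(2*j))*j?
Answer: 110325755/2367 ≈ 46610.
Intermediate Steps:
u(j) = 8 - j - 6*j² (u(j) = 8 - (j + (3*(2*j))*j) = 8 - (j + (6*j)*j) = 8 - (j + 6*j²) = 8 + (-j - 6*j²) = 8 - j - 6*j²)
z(C) = 1/(17 + C)
u(44)/z(-21) - 4619/(-2367) = (8 - 1*44 - 6*44²)/(1/(17 - 21)) - 4619/(-2367) = (8 - 44 - 6*1936)/(1/(-4)) - 4619*(-1/2367) = (8 - 44 - 11616)/(-¼) + 4619/2367 = -11652*(-4) + 4619/2367 = 46608 + 4619/2367 = 110325755/2367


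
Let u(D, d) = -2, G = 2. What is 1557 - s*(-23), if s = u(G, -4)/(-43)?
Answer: 66997/43 ≈ 1558.1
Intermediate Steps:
s = 2/43 (s = -2/(-43) = -2*(-1/43) = 2/43 ≈ 0.046512)
1557 - s*(-23) = 1557 - 2*(-23)/43 = 1557 - 1*(-46/43) = 1557 + 46/43 = 66997/43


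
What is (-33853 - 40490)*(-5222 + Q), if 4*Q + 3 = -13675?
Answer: 1284870069/2 ≈ 6.4244e+8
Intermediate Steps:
Q = -6839/2 (Q = -¾ + (¼)*(-13675) = -¾ - 13675/4 = -6839/2 ≈ -3419.5)
(-33853 - 40490)*(-5222 + Q) = (-33853 - 40490)*(-5222 - 6839/2) = -74343*(-17283/2) = 1284870069/2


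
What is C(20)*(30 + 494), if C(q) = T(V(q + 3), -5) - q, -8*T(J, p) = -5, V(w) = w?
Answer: -20305/2 ≈ -10153.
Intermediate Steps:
T(J, p) = 5/8 (T(J, p) = -1/8*(-5) = 5/8)
C(q) = 5/8 - q
C(20)*(30 + 494) = (5/8 - 1*20)*(30 + 494) = (5/8 - 20)*524 = -155/8*524 = -20305/2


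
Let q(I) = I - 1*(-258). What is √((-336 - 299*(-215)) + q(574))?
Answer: √64781 ≈ 254.52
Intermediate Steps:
q(I) = 258 + I (q(I) = I + 258 = 258 + I)
√((-336 - 299*(-215)) + q(574)) = √((-336 - 299*(-215)) + (258 + 574)) = √((-336 + 64285) + 832) = √(63949 + 832) = √64781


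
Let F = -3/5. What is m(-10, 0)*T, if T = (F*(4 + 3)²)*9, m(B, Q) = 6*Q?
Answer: 0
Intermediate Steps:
F = -⅗ (F = -3*⅕ = -⅗ ≈ -0.60000)
T = -1323/5 (T = -3*(4 + 3)²/5*9 = -⅗*7²*9 = -⅗*49*9 = -147/5*9 = -1323/5 ≈ -264.60)
m(-10, 0)*T = (6*0)*(-1323/5) = 0*(-1323/5) = 0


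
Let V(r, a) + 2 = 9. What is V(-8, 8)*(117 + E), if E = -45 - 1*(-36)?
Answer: 756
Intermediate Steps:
V(r, a) = 7 (V(r, a) = -2 + 9 = 7)
E = -9 (E = -45 + 36 = -9)
V(-8, 8)*(117 + E) = 7*(117 - 9) = 7*108 = 756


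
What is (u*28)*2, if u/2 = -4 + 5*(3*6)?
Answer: 9632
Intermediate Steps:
u = 172 (u = 2*(-4 + 5*(3*6)) = 2*(-4 + 5*18) = 2*(-4 + 90) = 2*86 = 172)
(u*28)*2 = (172*28)*2 = 4816*2 = 9632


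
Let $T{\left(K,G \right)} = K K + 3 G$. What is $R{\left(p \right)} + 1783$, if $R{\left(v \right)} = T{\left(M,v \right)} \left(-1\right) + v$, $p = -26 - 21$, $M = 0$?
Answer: $1877$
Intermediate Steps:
$p = -47$
$T{\left(K,G \right)} = K^{2} + 3 G$
$R{\left(v \right)} = - 2 v$ ($R{\left(v \right)} = \left(0^{2} + 3 v\right) \left(-1\right) + v = \left(0 + 3 v\right) \left(-1\right) + v = 3 v \left(-1\right) + v = - 3 v + v = - 2 v$)
$R{\left(p \right)} + 1783 = \left(-2\right) \left(-47\right) + 1783 = 94 + 1783 = 1877$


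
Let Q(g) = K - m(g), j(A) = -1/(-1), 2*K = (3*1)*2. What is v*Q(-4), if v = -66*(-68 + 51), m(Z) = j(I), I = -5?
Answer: 2244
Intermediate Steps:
K = 3 (K = ((3*1)*2)/2 = (3*2)/2 = (1/2)*6 = 3)
j(A) = 1 (j(A) = -1*(-1) = 1)
m(Z) = 1
v = 1122 (v = -66*(-17) = 1122)
Q(g) = 2 (Q(g) = 3 - 1*1 = 3 - 1 = 2)
v*Q(-4) = 1122*2 = 2244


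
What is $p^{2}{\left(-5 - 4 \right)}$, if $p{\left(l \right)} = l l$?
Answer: $6561$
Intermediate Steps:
$p{\left(l \right)} = l^{2}$
$p^{2}{\left(-5 - 4 \right)} = \left(\left(-5 - 4\right)^{2}\right)^{2} = \left(\left(-9\right)^{2}\right)^{2} = 81^{2} = 6561$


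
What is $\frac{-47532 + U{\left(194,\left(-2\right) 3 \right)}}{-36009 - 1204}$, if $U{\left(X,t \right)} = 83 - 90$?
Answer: $\frac{47539}{37213} \approx 1.2775$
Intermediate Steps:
$U{\left(X,t \right)} = -7$
$\frac{-47532 + U{\left(194,\left(-2\right) 3 \right)}}{-36009 - 1204} = \frac{-47532 - 7}{-36009 - 1204} = - \frac{47539}{-37213} = \left(-47539\right) \left(- \frac{1}{37213}\right) = \frac{47539}{37213}$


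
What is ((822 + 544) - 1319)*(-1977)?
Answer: -92919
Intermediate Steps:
((822 + 544) - 1319)*(-1977) = (1366 - 1319)*(-1977) = 47*(-1977) = -92919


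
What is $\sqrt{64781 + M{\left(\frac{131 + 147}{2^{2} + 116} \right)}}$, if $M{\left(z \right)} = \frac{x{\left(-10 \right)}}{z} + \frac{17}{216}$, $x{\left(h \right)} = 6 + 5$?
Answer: $\frac{13 \sqrt{9599042262}}{5004} \approx 254.53$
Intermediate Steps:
$x{\left(h \right)} = 11$
$M{\left(z \right)} = \frac{17}{216} + \frac{11}{z}$ ($M{\left(z \right)} = \frac{11}{z} + \frac{17}{216} = \frac{17}{216} + \frac{11}{z}$)
$\sqrt{64781 + M{\left(\frac{131 + 147}{2^{2} + 116} \right)}} = \sqrt{64781 + \left(\frac{17}{216} + \frac{11}{\left(131 + 147\right) \frac{1}{2^{2} + 116}}\right)} = \sqrt{64781 + \left(\frac{17}{216} + \frac{11}{278 \frac{1}{4 + 116}}\right)} = \sqrt{64781 + \left(\frac{17}{216} + \frac{11}{278 \cdot \frac{1}{120}}\right)} = \sqrt{64781 + \left(\frac{17}{216} + \frac{11}{\frac{139}{60}}\right)} = \sqrt{64781 + \left(\frac{17}{216} + 11 \cdot \frac{60}{139}\right)} = \sqrt{64781 + \left(\frac{17}{216} + \frac{660}{139}\right)} = \sqrt{64781 + \frac{144923}{30024}} = \sqrt{\frac{1945129667}{30024}} = \frac{13 \sqrt{9599042262}}{5004}$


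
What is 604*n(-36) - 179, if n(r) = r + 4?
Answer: -19507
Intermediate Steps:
n(r) = 4 + r
604*n(-36) - 179 = 604*(4 - 36) - 179 = 604*(-32) - 179 = -19328 - 179 = -19507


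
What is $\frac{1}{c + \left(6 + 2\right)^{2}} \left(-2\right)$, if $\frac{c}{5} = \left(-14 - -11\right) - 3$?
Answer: $- \frac{1}{17} \approx -0.058824$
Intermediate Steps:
$c = -30$ ($c = 5 \left(\left(-14 - -11\right) - 3\right) = 5 \left(\left(-14 + 11\right) - 3\right) = 5 \left(-3 - 3\right) = 5 \left(-6\right) = -30$)
$\frac{1}{c + \left(6 + 2\right)^{2}} \left(-2\right) = \frac{1}{-30 + \left(6 + 2\right)^{2}} \left(-2\right) = \frac{1}{-30 + 8^{2}} \left(-2\right) = \frac{1}{-30 + 64} \left(-2\right) = \frac{1}{34} \left(-2\right) = - \frac{1}{17}$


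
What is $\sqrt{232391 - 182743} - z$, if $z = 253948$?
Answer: $-253948 + 4 \sqrt{3103} \approx -2.5373 \cdot 10^{5}$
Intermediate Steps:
$\sqrt{232391 - 182743} - z = \sqrt{232391 - 182743} - 253948 = \sqrt{49648} - 253948 = 4 \sqrt{3103} - 253948 = -253948 + 4 \sqrt{3103}$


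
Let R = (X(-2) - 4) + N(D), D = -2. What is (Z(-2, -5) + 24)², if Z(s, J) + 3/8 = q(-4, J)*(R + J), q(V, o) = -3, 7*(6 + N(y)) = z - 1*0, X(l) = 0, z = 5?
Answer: 13860729/3136 ≈ 4419.9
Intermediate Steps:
N(y) = -37/7 (N(y) = -6 + (5 - 1*0)/7 = -6 + (5 + 0)/7 = -6 + (⅐)*5 = -6 + 5/7 = -37/7)
R = -65/7 (R = (0 - 4) - 37/7 = -4 - 37/7 = -65/7 ≈ -9.2857)
Z(s, J) = 1539/56 - 3*J (Z(s, J) = -3/8 - 3*(-65/7 + J) = -3/8 + (195/7 - 3*J) = 1539/56 - 3*J)
(Z(-2, -5) + 24)² = ((1539/56 - 3*(-5)) + 24)² = ((1539/56 + 15) + 24)² = (2379/56 + 24)² = (3723/56)² = 13860729/3136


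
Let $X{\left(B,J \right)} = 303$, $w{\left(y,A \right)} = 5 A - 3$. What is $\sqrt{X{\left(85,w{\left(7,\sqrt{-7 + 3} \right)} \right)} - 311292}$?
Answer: $i \sqrt{310989} \approx 557.66 i$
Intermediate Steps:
$w{\left(y,A \right)} = -3 + 5 A$
$\sqrt{X{\left(85,w{\left(7,\sqrt{-7 + 3} \right)} \right)} - 311292} = \sqrt{303 - 311292} = \sqrt{-310989} = i \sqrt{310989}$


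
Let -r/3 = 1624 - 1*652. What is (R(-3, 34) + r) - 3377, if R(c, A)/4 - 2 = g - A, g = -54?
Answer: -6637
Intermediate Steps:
R(c, A) = -208 - 4*A (R(c, A) = 8 + 4*(-54 - A) = 8 + (-216 - 4*A) = -208 - 4*A)
r = -2916 (r = -3*(1624 - 1*652) = -3*(1624 - 652) = -3*972 = -2916)
(R(-3, 34) + r) - 3377 = ((-208 - 4*34) - 2916) - 3377 = ((-208 - 136) - 2916) - 3377 = (-344 - 2916) - 3377 = -3260 - 3377 = -6637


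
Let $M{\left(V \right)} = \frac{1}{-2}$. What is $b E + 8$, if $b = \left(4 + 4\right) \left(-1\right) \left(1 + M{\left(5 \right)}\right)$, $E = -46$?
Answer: $192$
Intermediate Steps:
$M{\left(V \right)} = - \frac{1}{2}$
$b = -4$ ($b = \left(4 + 4\right) \left(-1\right) \left(1 - \frac{1}{2}\right) = 8 \left(-1\right) \frac{1}{2} = \left(-8\right) \frac{1}{2} = -4$)
$b E + 8 = \left(-4\right) \left(-46\right) + 8 = 184 + 8 = 192$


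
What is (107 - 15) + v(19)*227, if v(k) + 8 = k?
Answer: 2589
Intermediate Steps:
v(k) = -8 + k
(107 - 15) + v(19)*227 = (107 - 15) + (-8 + 19)*227 = 92 + 11*227 = 92 + 2497 = 2589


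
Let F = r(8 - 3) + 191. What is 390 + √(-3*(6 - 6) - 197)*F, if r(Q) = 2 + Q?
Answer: 390 + 198*I*√197 ≈ 390.0 + 2779.1*I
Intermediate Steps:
F = 198 (F = (2 + (8 - 3)) + 191 = (2 + 5) + 191 = 7 + 191 = 198)
390 + √(-3*(6 - 6) - 197)*F = 390 + √(-3*(6 - 6) - 197)*198 = 390 + √(-3*0 - 197)*198 = 390 + √(0 - 197)*198 = 390 + √(-197)*198 = 390 + (I*√197)*198 = 390 + 198*I*√197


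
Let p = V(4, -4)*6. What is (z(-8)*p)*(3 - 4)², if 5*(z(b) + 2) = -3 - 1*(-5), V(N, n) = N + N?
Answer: -384/5 ≈ -76.800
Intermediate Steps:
V(N, n) = 2*N
p = 48 (p = (2*4)*6 = 8*6 = 48)
z(b) = -8/5 (z(b) = -2 + (-3 - 1*(-5))/5 = -2 + (-3 + 5)/5 = -2 + (⅕)*2 = -2 + ⅖ = -8/5)
(z(-8)*p)*(3 - 4)² = (-8/5*48)*(3 - 4)² = -384/5*(-1)² = -384/5*1 = -384/5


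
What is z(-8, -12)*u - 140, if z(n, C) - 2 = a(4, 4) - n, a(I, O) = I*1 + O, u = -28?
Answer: -644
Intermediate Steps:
a(I, O) = I + O
z(n, C) = 10 - n (z(n, C) = 2 + ((4 + 4) - n) = 2 + (8 - n) = 10 - n)
z(-8, -12)*u - 140 = (10 - 1*(-8))*(-28) - 140 = (10 + 8)*(-28) - 140 = 18*(-28) - 140 = -504 - 140 = -644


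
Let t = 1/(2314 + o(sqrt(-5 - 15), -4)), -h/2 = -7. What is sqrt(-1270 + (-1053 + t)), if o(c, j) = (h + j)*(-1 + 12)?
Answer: I*sqrt(3412356306)/1212 ≈ 48.198*I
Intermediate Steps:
h = 14 (h = -2*(-7) = 14)
o(c, j) = 154 + 11*j (o(c, j) = (14 + j)*(-1 + 12) = (14 + j)*11 = 154 + 11*j)
t = 1/2424 (t = 1/(2314 + (154 + 11*(-4))) = 1/(2314 + (154 - 44)) = 1/(2314 + 110) = 1/2424 ≈ 0.00041254)
sqrt(-1270 + (-1053 + t)) = sqrt(-1270 + (-1053 + 1/2424)) = sqrt(-1270 - 2552471/2424) = sqrt(-5630951/2424) = I*sqrt(3412356306)/1212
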